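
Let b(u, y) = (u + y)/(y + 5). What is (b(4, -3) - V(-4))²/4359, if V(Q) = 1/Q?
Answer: 3/23248 ≈ 0.00012904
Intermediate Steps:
V(Q) = 1/Q
b(u, y) = (u + y)/(5 + y)
(b(4, -3) - V(-4))²/4359 = ((4 - 3)/(5 - 3) - 1/(-4))²/4359 = (1/2 - 1*(-¼))²/4359 = ((½)*1 + ¼)²/4359 = (½ + ¼)²/4359 = (¾)²/4359 = (1/4359)*(9/16) = 3/23248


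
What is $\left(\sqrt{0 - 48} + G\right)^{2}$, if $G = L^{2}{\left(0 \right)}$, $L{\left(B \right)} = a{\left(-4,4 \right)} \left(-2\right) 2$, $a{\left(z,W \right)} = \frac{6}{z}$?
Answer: $1248 + 288 i \sqrt{3} \approx 1248.0 + 498.83 i$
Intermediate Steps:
$L{\left(B \right)} = 6$ ($L{\left(B \right)} = \frac{6}{-4} \left(-2\right) 2 = 6 \left(- \frac{1}{4}\right) \left(-2\right) 2 = \left(- \frac{3}{2}\right) \left(-2\right) 2 = 3 \cdot 2 = 6$)
$G = 36$ ($G = 6^{2} = 36$)
$\left(\sqrt{0 - 48} + G\right)^{2} = \left(\sqrt{0 - 48} + 36\right)^{2} = \left(\sqrt{-48} + 36\right)^{2} = \left(4 i \sqrt{3} + 36\right)^{2} = \left(36 + 4 i \sqrt{3}\right)^{2}$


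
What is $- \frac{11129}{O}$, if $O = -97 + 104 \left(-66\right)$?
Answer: $\frac{11129}{6961} \approx 1.5988$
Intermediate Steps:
$O = -6961$ ($O = -97 - 6864 = -6961$)
$- \frac{11129}{O} = - \frac{11129}{-6961} = \left(-11129\right) \left(- \frac{1}{6961}\right) = \frac{11129}{6961}$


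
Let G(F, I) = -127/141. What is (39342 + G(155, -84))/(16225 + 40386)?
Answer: 5547095/7982151 ≈ 0.69494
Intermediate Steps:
G(F, I) = -127/141 (G(F, I) = -127*1/141 = -127/141)
(39342 + G(155, -84))/(16225 + 40386) = (39342 - 127/141)/(16225 + 40386) = (5547095/141)/56611 = (5547095/141)*(1/56611) = 5547095/7982151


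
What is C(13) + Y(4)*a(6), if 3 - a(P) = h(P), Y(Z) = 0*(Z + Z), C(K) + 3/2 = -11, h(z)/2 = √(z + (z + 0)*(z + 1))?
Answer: -25/2 ≈ -12.500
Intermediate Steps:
h(z) = 2*√(z + z*(1 + z)) (h(z) = 2*√(z + (z + 0)*(z + 1)) = 2*√(z + z*(1 + z)))
C(K) = -25/2 (C(K) = -3/2 - 11 = -25/2)
Y(Z) = 0 (Y(Z) = 0*(2*Z) = 0)
a(P) = 3 - 2*√(P*(2 + P))
C(13) + Y(4)*a(6) = -25/2 + 0*(3 - 2*√6*√(2 + 6)) = -25/2 + 0*(3 - 2*4*√3) = -25/2 + 0*(3 - 8*√3) = -25/2 + 0 = -25/2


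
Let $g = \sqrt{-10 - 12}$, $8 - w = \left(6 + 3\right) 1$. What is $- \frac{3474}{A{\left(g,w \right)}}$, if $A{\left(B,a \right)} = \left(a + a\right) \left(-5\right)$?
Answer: $- \frac{1737}{5} \approx -347.4$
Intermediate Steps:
$w = -1$ ($w = 8 - \left(6 + 3\right) 1 = 8 - 9 \cdot 1 = 8 - 9 = -1$)
$g = i \sqrt{22}$ ($g = \sqrt{-22} = i \sqrt{22} \approx 4.6904 i$)
$A{\left(B,a \right)} = - 10 a$ ($A{\left(B,a \right)} = 2 a \left(-5\right) = - 10 a$)
$- \frac{3474}{A{\left(g,w \right)}} = - \frac{3474}{\left(-10\right) \left(-1\right)} = - \frac{3474}{10} = \left(-3474\right) \frac{1}{10} = - \frac{1737}{5}$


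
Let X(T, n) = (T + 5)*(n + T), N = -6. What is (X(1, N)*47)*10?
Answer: -14100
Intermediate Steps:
X(T, n) = (5 + T)*(T + n)
(X(1, N)*47)*10 = ((1**2 + 5*1 + 5*(-6) + 1*(-6))*47)*10 = ((1 + 5 - 30 - 6)*47)*10 = -30*47*10 = -1410*10 = -14100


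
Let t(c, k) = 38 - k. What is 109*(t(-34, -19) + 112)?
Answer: 18421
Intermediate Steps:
109*(t(-34, -19) + 112) = 109*((38 - 1*(-19)) + 112) = 109*((38 + 19) + 112) = 109*(57 + 112) = 109*169 = 18421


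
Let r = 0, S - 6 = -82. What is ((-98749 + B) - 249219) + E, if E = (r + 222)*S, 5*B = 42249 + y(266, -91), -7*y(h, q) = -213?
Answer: -12473444/35 ≈ -3.5638e+5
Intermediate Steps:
S = -76 (S = 6 - 82 = -76)
y(h, q) = 213/7 (y(h, q) = -⅐*(-213) = 213/7)
B = 295956/35 (B = (42249 + 213/7)/5 = (⅕)*(295956/7) = 295956/35 ≈ 8455.9)
E = -16872 (E = (0 + 222)*(-76) = 222*(-76) = -16872)
((-98749 + B) - 249219) + E = ((-98749 + 295956/35) - 249219) - 16872 = (-3160259/35 - 249219) - 16872 = -11882924/35 - 16872 = -12473444/35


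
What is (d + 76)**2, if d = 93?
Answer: 28561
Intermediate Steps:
(d + 76)**2 = (93 + 76)**2 = 169**2 = 28561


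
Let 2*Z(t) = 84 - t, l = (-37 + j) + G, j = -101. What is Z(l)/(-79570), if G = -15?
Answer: -237/159140 ≈ -0.0014893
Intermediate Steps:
l = -153 (l = (-37 - 101) - 15 = -138 - 15 = -153)
Z(t) = 42 - t/2 (Z(t) = (84 - t)/2 = 42 - t/2)
Z(l)/(-79570) = (42 - 1/2*(-153))/(-79570) = (42 + 153/2)*(-1/79570) = (237/2)*(-1/79570) = -237/159140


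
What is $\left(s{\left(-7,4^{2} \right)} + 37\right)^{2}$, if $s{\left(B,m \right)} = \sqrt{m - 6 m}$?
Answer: $1289 + 296 i \sqrt{5} \approx 1289.0 + 661.88 i$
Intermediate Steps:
$s{\left(B,m \right)} = \sqrt{5} \sqrt{- m}$ ($s{\left(B,m \right)} = \sqrt{- 5 m} = \sqrt{5} \sqrt{- m}$)
$\left(s{\left(-7,4^{2} \right)} + 37\right)^{2} = \left(\sqrt{5} \sqrt{- 4^{2}} + 37\right)^{2} = \left(\sqrt{5} \sqrt{\left(-1\right) 16} + 37\right)^{2} = \left(\sqrt{5} \sqrt{-16} + 37\right)^{2} = \left(\sqrt{5} \cdot 4 i + 37\right)^{2} = \left(4 i \sqrt{5} + 37\right)^{2} = \left(37 + 4 i \sqrt{5}\right)^{2}$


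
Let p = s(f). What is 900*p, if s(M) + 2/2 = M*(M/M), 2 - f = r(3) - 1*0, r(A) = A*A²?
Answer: -23400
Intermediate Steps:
r(A) = A³
f = -25 (f = 2 - (3³ - 1*0) = 2 - (27 + 0) = 2 - 1*27 = 2 - 27 = -25)
s(M) = -1 + M (s(M) = -1 + M*(M/M) = -1 + M*1 = -1 + M)
p = -26 (p = -1 - 25 = -26)
900*p = 900*(-26) = -23400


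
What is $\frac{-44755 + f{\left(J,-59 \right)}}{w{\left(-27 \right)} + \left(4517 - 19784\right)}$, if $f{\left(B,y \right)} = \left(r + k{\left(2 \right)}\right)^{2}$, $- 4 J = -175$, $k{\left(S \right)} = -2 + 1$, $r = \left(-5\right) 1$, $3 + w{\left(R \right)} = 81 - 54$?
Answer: $\frac{44719}{15243} \approx 2.9337$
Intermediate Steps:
$w{\left(R \right)} = 24$ ($w{\left(R \right)} = -3 + \left(81 - 54\right) = -3 + 27 = 24$)
$r = -5$
$k{\left(S \right)} = -1$
$J = \frac{175}{4}$ ($J = \left(- \frac{1}{4}\right) \left(-175\right) = \frac{175}{4} \approx 43.75$)
$f{\left(B,y \right)} = 36$ ($f{\left(B,y \right)} = \left(-5 - 1\right)^{2} = \left(-6\right)^{2} = 36$)
$\frac{-44755 + f{\left(J,-59 \right)}}{w{\left(-27 \right)} + \left(4517 - 19784\right)} = \frac{-44755 + 36}{24 + \left(4517 - 19784\right)} = - \frac{44719}{24 + \left(4517 - 19784\right)} = - \frac{44719}{24 - 15267} = - \frac{44719}{-15243} = \left(-44719\right) \left(- \frac{1}{15243}\right) = \frac{44719}{15243}$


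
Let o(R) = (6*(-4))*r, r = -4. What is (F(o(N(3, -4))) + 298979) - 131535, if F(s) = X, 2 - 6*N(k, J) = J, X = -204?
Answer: 167240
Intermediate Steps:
N(k, J) = 1/3 - J/6
o(R) = 96 (o(R) = (6*(-4))*(-4) = -24*(-4) = 96)
F(s) = -204
(F(o(N(3, -4))) + 298979) - 131535 = (-204 + 298979) - 131535 = 298775 - 131535 = 167240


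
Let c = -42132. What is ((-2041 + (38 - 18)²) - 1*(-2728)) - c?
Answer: 43219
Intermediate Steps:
((-2041 + (38 - 18)²) - 1*(-2728)) - c = ((-2041 + (38 - 18)²) - 1*(-2728)) - 1*(-42132) = ((-2041 + 20²) + 2728) + 42132 = ((-2041 + 400) + 2728) + 42132 = (-1641 + 2728) + 42132 = 1087 + 42132 = 43219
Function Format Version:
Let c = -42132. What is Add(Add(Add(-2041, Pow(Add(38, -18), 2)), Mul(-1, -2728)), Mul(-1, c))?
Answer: 43219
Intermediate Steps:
Add(Add(Add(-2041, Pow(Add(38, -18), 2)), Mul(-1, -2728)), Mul(-1, c)) = Add(Add(Add(-2041, Pow(Add(38, -18), 2)), Mul(-1, -2728)), Mul(-1, -42132)) = Add(Add(Add(-2041, Pow(20, 2)), 2728), 42132) = Add(Add(Add(-2041, 400), 2728), 42132) = Add(Add(-1641, 2728), 42132) = Add(1087, 42132) = 43219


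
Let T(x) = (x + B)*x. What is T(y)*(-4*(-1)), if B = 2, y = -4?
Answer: 32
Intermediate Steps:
T(x) = x*(2 + x) (T(x) = (x + 2)*x = (2 + x)*x = x*(2 + x))
T(y)*(-4*(-1)) = (-4*(2 - 4))*(-4*(-1)) = -4*(-2)*4 = 8*4 = 32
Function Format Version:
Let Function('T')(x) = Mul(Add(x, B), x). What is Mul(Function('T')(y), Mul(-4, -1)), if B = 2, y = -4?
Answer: 32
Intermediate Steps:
Function('T')(x) = Mul(x, Add(2, x)) (Function('T')(x) = Mul(Add(x, 2), x) = Mul(Add(2, x), x) = Mul(x, Add(2, x)))
Mul(Function('T')(y), Mul(-4, -1)) = Mul(Mul(-4, Add(2, -4)), Mul(-4, -1)) = Mul(Mul(-4, -2), 4) = Mul(8, 4) = 32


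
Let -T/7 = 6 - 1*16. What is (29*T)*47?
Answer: 95410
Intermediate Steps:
T = 70 (T = -7*(6 - 1*16) = -7*(6 - 16) = -7*(-10) = 70)
(29*T)*47 = (29*70)*47 = 2030*47 = 95410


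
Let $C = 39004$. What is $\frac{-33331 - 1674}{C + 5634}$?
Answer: $- \frac{35005}{44638} \approx -0.7842$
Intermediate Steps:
$\frac{-33331 - 1674}{C + 5634} = \frac{-33331 - 1674}{39004 + 5634} = - \frac{35005}{44638}$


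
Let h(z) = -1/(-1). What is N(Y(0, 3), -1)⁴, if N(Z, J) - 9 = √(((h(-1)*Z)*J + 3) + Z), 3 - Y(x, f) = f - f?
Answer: (9 + √3)⁴ ≈ 13266.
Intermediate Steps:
h(z) = 1 (h(z) = -1*(-1) = 1)
Y(x, f) = 3 (Y(x, f) = 3 - (f - f) = 3 - 1*0 = 3 + 0 = 3)
N(Z, J) = 9 + √(3 + Z + J*Z) (N(Z, J) = 9 + √(((1*Z)*J + 3) + Z) = 9 + √((Z*J + 3) + Z) = 9 + √((J*Z + 3) + Z) = 9 + √((3 + J*Z) + Z) = 9 + √(3 + Z + J*Z))
N(Y(0, 3), -1)⁴ = (9 + √(3 + 3 - 1*3))⁴ = (9 + √(3 + 3 - 3))⁴ = (9 + √3)⁴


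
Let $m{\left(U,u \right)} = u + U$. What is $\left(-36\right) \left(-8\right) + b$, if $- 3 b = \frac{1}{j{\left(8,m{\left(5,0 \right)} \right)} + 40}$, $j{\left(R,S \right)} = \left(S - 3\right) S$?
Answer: $\frac{43199}{150} \approx 287.99$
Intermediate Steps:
$m{\left(U,u \right)} = U + u$
$j{\left(R,S \right)} = S \left(-3 + S\right)$ ($j{\left(R,S \right)} = \left(-3 + S\right) S = S \left(-3 + S\right)$)
$b = - \frac{1}{150}$ ($b = - \frac{1}{3 \left(\left(5 + 0\right) \left(-3 + \left(5 + 0\right)\right) + 40\right)} = - \frac{1}{3 \left(5 \left(-3 + 5\right) + 40\right)} = - \frac{1}{3 \left(5 \cdot 2 + 40\right)} = - \frac{1}{3 \left(10 + 40\right)} = - \frac{1}{3 \cdot 50} = \left(- \frac{1}{3}\right) \frac{1}{50} = - \frac{1}{150} \approx -0.0066667$)
$\left(-36\right) \left(-8\right) + b = \left(-36\right) \left(-8\right) - \frac{1}{150} = 288 - \frac{1}{150} = \frac{43199}{150}$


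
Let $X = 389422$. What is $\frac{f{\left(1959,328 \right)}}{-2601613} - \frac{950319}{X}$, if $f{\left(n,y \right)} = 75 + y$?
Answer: $- \frac{79758683923}{32681462506} \approx -2.4405$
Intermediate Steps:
$\frac{f{\left(1959,328 \right)}}{-2601613} - \frac{950319}{X} = \frac{75 + 328}{-2601613} - \frac{950319}{389422} = 403 \left(- \frac{1}{2601613}\right) - \frac{950319}{389422} = - \frac{13}{83923} - \frac{950319}{389422} = - \frac{79758683923}{32681462506}$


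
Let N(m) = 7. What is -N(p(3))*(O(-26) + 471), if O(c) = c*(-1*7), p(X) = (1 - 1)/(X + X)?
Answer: -4571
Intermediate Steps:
p(X) = 0 (p(X) = 0/((2*X)) = 0*(1/(2*X)) = 0)
O(c) = -7*c (O(c) = c*(-7) = -7*c)
-N(p(3))*(O(-26) + 471) = -7*(-7*(-26) + 471) = -7*(182 + 471) = -7*653 = -1*4571 = -4571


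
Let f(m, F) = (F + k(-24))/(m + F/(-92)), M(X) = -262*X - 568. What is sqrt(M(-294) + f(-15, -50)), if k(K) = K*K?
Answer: 6*sqrt(938789810)/665 ≈ 276.45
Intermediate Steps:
M(X) = -568 - 262*X
k(K) = K**2
f(m, F) = (576 + F)/(m - F/92) (f(m, F) = (F + (-24)**2)/(m + F/(-92)) = (F + 576)/(m + F*(-1/92)) = (576 + F)/(m - F/92))
sqrt(M(-294) + f(-15, -50)) = sqrt((-568 - 262*(-294)) + 92*(576 - 50)/(-1*(-50) + 92*(-15))) = sqrt((-568 + 77028) + 92*526/(50 - 1380)) = sqrt(76460 + 92*526/(-1330)) = sqrt(76460 + 92*(-1/1330)*526) = sqrt(76460 - 24196/665) = sqrt(50821704/665) = 6*sqrt(938789810)/665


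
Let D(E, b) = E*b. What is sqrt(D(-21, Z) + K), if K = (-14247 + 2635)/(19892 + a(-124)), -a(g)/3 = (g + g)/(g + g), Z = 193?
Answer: I*sqrt(1603485568081)/19889 ≈ 63.668*I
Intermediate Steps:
a(g) = -3 (a(g) = -3*(g + g)/(g + g) = -3*2*g/(2*g) = -3*2*g*1/(2*g) = -3*1 = -3)
K = -11612/19889 (K = (-14247 + 2635)/(19892 - 3) = -11612/19889 ≈ -0.58384)
sqrt(D(-21, Z) + K) = sqrt(-21*193 - 11612/19889) = sqrt(-4053 - 11612/19889) = sqrt(-80621729/19889) = I*sqrt(1603485568081)/19889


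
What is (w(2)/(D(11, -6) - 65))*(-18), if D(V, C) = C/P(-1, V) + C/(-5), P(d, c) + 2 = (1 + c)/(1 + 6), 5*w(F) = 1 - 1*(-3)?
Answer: 36/107 ≈ 0.33645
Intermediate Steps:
w(F) = 4/5 (w(F) = (1 - 1*(-3))/5 = (1 + 3)/5 = (1/5)*4 = 4/5)
P(d, c) = -13/7 + c/7 (P(d, c) = -2 + (1 + c)/(1 + 6) = -2 + (1 + c)/7 = -2 + (1 + c)*(1/7) = -2 + (1/7 + c/7) = -13/7 + c/7)
D(V, C) = -C/5 + C/(-13/7 + V/7) (D(V, C) = C/(-13/7 + V/7) + C/(-5) = C/(-13/7 + V/7) + C*(-1/5) = C/(-13/7 + V/7) - C/5 = -C/5 + C/(-13/7 + V/7))
(w(2)/(D(11, -6) - 65))*(-18) = ((4/5)/((1/5)*(-6)*(48 - 1*11)/(-13 + 11) - 65))*(-18) = ((4/5)/((1/5)*(-6)*(48 - 11)/(-2) - 65))*(-18) = ((4/5)/((1/5)*(-6)*(-1/2)*37 - 65))*(-18) = ((4/5)/(111/5 - 65))*(-18) = ((4/5)/(-214/5))*(-18) = -5/214*4/5*(-18) = -2/107*(-18) = 36/107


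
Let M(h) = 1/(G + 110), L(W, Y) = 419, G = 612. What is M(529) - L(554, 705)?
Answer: -302517/722 ≈ -419.00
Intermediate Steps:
M(h) = 1/722 (M(h) = 1/(612 + 110) = 1/722)
M(529) - L(554, 705) = 1/722 - 1*419 = 1/722 - 419 = -302517/722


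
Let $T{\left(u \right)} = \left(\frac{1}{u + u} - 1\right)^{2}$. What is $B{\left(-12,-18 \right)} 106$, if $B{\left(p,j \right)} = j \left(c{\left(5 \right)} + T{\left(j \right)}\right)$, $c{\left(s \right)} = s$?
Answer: $- \frac{415997}{36} \approx -11555.0$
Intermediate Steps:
$T{\left(u \right)} = \left(-1 + \frac{1}{2 u}\right)^{2}$ ($T{\left(u \right)} = \left(\frac{1}{2 u} - 1\right)^{2} = \left(-1 + \frac{1}{2 u}\right)^{2}$)
$B{\left(p,j \right)} = j \left(5 + \frac{\left(-1 + 2 j\right)^{2}}{4 j^{2}}\right)$
$B{\left(-12,-18 \right)} 106 = \left(-1 + 6 \left(-18\right) + \frac{1}{4 \left(-18\right)}\right) 106 = \left(-1 - 108 + \frac{1}{4} \left(- \frac{1}{18}\right)\right) 106 = \left(-1 - 108 - \frac{1}{72}\right) 106 = \left(- \frac{7849}{72}\right) 106 = - \frac{415997}{36}$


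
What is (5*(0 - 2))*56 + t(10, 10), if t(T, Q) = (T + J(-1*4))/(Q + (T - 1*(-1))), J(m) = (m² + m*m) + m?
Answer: -11722/21 ≈ -558.19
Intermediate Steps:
J(m) = m + 2*m² (J(m) = (m² + m²) + m = 2*m² + m = m + 2*m²)
t(T, Q) = (28 + T)/(1 + Q + T) (t(T, Q) = (T + (-1*4)*(1 + 2*(-1*4)))/(Q + (T - 1*(-1))) = (T - 4*(1 + 2*(-4)))/(Q + (T + 1)) = (T - 4*(1 - 8))/(Q + (1 + T)) = (T - 4*(-7))/(1 + Q + T) = (T + 28)/(1 + Q + T) = (28 + T)/(1 + Q + T))
(5*(0 - 2))*56 + t(10, 10) = (5*(0 - 2))*56 + (28 + 10)/(1 + 10 + 10) = (5*(-2))*56 + 38/21 = -10*56 + (1/21)*38 = -560 + 38/21 = -11722/21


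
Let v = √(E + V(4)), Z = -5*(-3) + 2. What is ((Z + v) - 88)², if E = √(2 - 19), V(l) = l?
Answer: (71 - √(4 + I*√17))² ≈ 4731.6 - 128.5*I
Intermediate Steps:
E = I*√17 (E = √(-17) = I*√17 ≈ 4.1231*I)
Z = 17 (Z = 15 + 2 = 17)
v = √(4 + I*√17) (v = √(I*√17 + 4) = √(4 + I*√17) ≈ 2.2073 + 0.93396*I)
((Z + v) - 88)² = ((17 + √(4 + I*√17)) - 88)² = (-71 + √(4 + I*√17))²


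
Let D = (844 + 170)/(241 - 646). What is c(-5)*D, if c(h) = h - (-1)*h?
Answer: 676/27 ≈ 25.037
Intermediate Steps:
D = -338/135 (D = 1014/(-405) = 1014*(-1/405) = -338/135 ≈ -2.5037)
c(h) = 2*h (c(h) = h + h = 2*h)
c(-5)*D = (2*(-5))*(-338/135) = -10*(-338/135) = 676/27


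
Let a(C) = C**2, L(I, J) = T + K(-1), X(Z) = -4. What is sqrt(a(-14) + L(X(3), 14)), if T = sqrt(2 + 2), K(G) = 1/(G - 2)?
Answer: sqrt(1779)/3 ≈ 14.059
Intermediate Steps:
K(G) = 1/(-2 + G)
T = 2 (T = sqrt(4) = 2)
L(I, J) = 5/3 (L(I, J) = 2 + 1/(-2 - 1) = 2 + 1/(-3) = 2 - 1/3 = 5/3)
sqrt(a(-14) + L(X(3), 14)) = sqrt((-14)**2 + 5/3) = sqrt(196 + 5/3) = sqrt(593/3) = sqrt(1779)/3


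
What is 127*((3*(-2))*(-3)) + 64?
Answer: 2350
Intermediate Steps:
127*((3*(-2))*(-3)) + 64 = 127*(-6*(-3)) + 64 = 127*18 + 64 = 2286 + 64 = 2350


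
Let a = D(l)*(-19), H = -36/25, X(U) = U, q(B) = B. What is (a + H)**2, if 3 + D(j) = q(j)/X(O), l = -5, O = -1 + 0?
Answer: 972196/625 ≈ 1555.5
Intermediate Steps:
O = -1
H = -36/25 (H = -36*1/25 = -36/25 ≈ -1.4400)
D(j) = -3 - j (D(j) = -3 + j/(-1) = -3 + j*(-1) = -3 - j)
a = -38 (a = (-3 - 1*(-5))*(-19) = (-3 + 5)*(-19) = 2*(-19) = -38)
(a + H)**2 = (-38 - 36/25)**2 = (-986/25)**2 = 972196/625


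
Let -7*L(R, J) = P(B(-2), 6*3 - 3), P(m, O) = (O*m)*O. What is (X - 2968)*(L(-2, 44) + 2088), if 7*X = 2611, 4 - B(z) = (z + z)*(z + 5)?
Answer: -28586520/7 ≈ -4.0838e+6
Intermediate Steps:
B(z) = 4 - 2*z*(5 + z) (B(z) = 4 - (z + z)*(z + 5) = 4 - 2*z*(5 + z))
X = 373 (X = (1/7)*2611 = 373)
P(m, O) = m*O**2
L(R, J) = -3600/7 (L(R, J) = -(4 - 10*(-2) - 2*(-2)**2)*(6*3 - 3)**2/7 = -(4 + 20 - 2*4)*(18 - 3)**2/7 = -(4 + 20 - 8)*15**2/7 = -16*225/7 = -1/7*3600 = -3600/7)
(X - 2968)*(L(-2, 44) + 2088) = (373 - 2968)*(-3600/7 + 2088) = -2595*11016/7 = -28586520/7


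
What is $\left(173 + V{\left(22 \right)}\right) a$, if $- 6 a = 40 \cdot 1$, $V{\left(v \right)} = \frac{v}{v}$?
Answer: $-1160$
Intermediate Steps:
$V{\left(v \right)} = 1$
$a = - \frac{20}{3}$ ($a = - \frac{40 \cdot 1}{6} = \left(- \frac{1}{6}\right) 40 = - \frac{20}{3} \approx -6.6667$)
$\left(173 + V{\left(22 \right)}\right) a = \left(173 + 1\right) \left(- \frac{20}{3}\right) = 174 \left(- \frac{20}{3}\right) = -1160$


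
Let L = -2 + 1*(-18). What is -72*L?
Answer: 1440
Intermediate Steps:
L = -20 (L = -2 - 18 = -20)
-72*L = -72*(-20) = 1440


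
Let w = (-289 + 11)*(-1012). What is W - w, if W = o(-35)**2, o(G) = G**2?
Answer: 1219289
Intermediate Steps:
W = 1500625 (W = ((-35)**2)**2 = 1225**2 = 1500625)
w = 281336 (w = -278*(-1012) = 281336)
W - w = 1500625 - 1*281336 = 1500625 - 281336 = 1219289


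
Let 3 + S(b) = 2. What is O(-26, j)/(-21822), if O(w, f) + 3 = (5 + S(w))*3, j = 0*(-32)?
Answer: -3/7274 ≈ -0.00041243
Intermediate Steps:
j = 0
S(b) = -1 (S(b) = -3 + 2 = -1)
O(w, f) = 9 (O(w, f) = -3 + (5 - 1)*3 = -3 + 4*3 = -3 + 12 = 9)
O(-26, j)/(-21822) = 9/(-21822) = 9*(-1/21822) = -3/7274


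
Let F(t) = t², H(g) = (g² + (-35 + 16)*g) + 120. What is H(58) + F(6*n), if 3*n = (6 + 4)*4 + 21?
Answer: 17266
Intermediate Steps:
H(g) = 120 + g² - 19*g (H(g) = (g² - 19*g) + 120 = 120 + g² - 19*g)
n = 61/3 (n = ((6 + 4)*4 + 21)/3 = (10*4 + 21)/3 = (40 + 21)/3 = (⅓)*61 = 61/3 ≈ 20.333)
H(58) + F(6*n) = (120 + 58² - 19*58) + (6*(61/3))² = (120 + 3364 - 1102) + 122² = 2382 + 14884 = 17266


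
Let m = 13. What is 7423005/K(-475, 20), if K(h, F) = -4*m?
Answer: -7423005/52 ≈ -1.4275e+5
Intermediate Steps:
K(h, F) = -52 (K(h, F) = -4*13 = -52)
7423005/K(-475, 20) = 7423005/(-52) = 7423005*(-1/52) = -7423005/52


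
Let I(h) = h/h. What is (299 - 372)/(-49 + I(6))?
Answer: 73/48 ≈ 1.5208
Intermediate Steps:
I(h) = 1
(299 - 372)/(-49 + I(6)) = (299 - 372)/(-49 + 1) = -73/(-48) = -1/48*(-73) = 73/48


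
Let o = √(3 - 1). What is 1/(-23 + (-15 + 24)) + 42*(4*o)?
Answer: -1/14 + 168*√2 ≈ 237.52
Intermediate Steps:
o = √2 ≈ 1.4142
1/(-23 + (-15 + 24)) + 42*(4*o) = 1/(-23 + (-15 + 24)) + 42*(4*√2) = 1/(-23 + 9) + 168*√2 = 1/(-14) + 168*√2 = -1/14 + 168*√2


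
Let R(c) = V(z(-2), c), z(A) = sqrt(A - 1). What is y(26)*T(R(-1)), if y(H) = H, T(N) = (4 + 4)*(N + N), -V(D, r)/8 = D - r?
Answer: -3328 - 3328*I*sqrt(3) ≈ -3328.0 - 5764.3*I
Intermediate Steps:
z(A) = sqrt(-1 + A)
V(D, r) = -8*D + 8*r (V(D, r) = -8*(D - r) = -8*D + 8*r)
R(c) = 8*c - 8*I*sqrt(3) (R(c) = -8*sqrt(-1 - 2) + 8*c = -8*I*sqrt(3) + 8*c = 8*c - 8*I*sqrt(3))
T(N) = 16*N (T(N) = 8*(2*N) = 16*N)
y(26)*T(R(-1)) = 26*(16*(8*(-1) - 8*I*sqrt(3))) = 26*(16*(-8 - 8*I*sqrt(3))) = 26*(-128 - 128*I*sqrt(3)) = -3328 - 3328*I*sqrt(3)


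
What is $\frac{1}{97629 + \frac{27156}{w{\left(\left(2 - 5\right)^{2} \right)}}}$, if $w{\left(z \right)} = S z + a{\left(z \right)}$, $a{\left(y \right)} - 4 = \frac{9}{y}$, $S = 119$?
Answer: $\frac{269}{26268990} \approx 1.024 \cdot 10^{-5}$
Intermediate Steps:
$a{\left(y \right)} = 4 + \frac{9}{y}$
$w{\left(z \right)} = 4 + \frac{9}{z} + 119 z$ ($w{\left(z \right)} = 119 z + \left(4 + \frac{9}{z}\right) = 4 + \frac{9}{z} + 119 z$)
$\frac{1}{97629 + \frac{27156}{w{\left(\left(2 - 5\right)^{2} \right)}}} = \frac{1}{97629 + \frac{27156}{4 + \frac{9}{\left(2 - 5\right)^{2}} + 119 \left(2 - 5\right)^{2}}} = \frac{1}{97629 + \frac{27156}{4 + \frac{9}{\left(-3\right)^{2}} + 119 \left(-3\right)^{2}}} = \frac{1}{97629 + \frac{27156}{4 + \frac{9}{9} + 119 \cdot 9}} = \frac{1}{97629 + \frac{27156}{4 + 9 \cdot \frac{1}{9} + 1071}} = \frac{1}{97629 + \frac{27156}{4 + 1 + 1071}} = \frac{1}{97629 + \frac{27156}{1076}} = \frac{1}{97629 + 27156 \cdot \frac{1}{1076}} = \frac{1}{97629 + \frac{6789}{269}} = \frac{1}{\frac{26268990}{269}} = \frac{269}{26268990}$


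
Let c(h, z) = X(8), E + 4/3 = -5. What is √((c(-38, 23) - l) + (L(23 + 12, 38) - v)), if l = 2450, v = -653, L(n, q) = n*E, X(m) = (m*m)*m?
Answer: 2*I*√3390/3 ≈ 38.816*I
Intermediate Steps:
E = -19/3 (E = -4/3 - 5 = -19/3 ≈ -6.3333)
X(m) = m³ (X(m) = m²*m = m³)
L(n, q) = -19*n/3 (L(n, q) = n*(-19/3) = -19*n/3)
c(h, z) = 512 (c(h, z) = 8³ = 512)
√((c(-38, 23) - l) + (L(23 + 12, 38) - v)) = √((512 - 1*2450) + (-19*(23 + 12)/3 - 1*(-653))) = √((512 - 2450) + (-19/3*35 + 653)) = √(-1938 + (-665/3 + 653)) = √(-1938 + 1294/3) = √(-4520/3) = 2*I*√3390/3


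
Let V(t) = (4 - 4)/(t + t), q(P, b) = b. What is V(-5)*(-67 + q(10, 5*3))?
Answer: 0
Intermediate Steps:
V(t) = 0 (V(t) = 0/((2*t)) = 0*(1/(2*t)) = 0)
V(-5)*(-67 + q(10, 5*3)) = 0*(-67 + 5*3) = 0*(-67 + 15) = 0*(-52) = 0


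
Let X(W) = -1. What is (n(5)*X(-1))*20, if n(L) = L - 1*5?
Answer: 0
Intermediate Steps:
n(L) = -5 + L (n(L) = L - 5 = -5 + L)
(n(5)*X(-1))*20 = ((-5 + 5)*(-1))*20 = (0*(-1))*20 = 0*20 = 0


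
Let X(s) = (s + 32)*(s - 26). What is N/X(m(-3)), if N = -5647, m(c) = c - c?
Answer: 5647/832 ≈ 6.7873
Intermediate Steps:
m(c) = 0
X(s) = (-26 + s)*(32 + s) (X(s) = (32 + s)*(-26 + s) = (-26 + s)*(32 + s))
N/X(m(-3)) = -5647/(-832 + 0**2 + 6*0) = -5647/(-832 + 0 + 0) = -5647/(-832) = -5647*(-1/832) = 5647/832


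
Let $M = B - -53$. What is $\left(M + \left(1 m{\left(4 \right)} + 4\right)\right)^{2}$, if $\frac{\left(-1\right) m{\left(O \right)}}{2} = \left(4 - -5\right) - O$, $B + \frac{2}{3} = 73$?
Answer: $\frac{128164}{9} \approx 14240.0$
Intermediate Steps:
$B = \frac{217}{3}$ ($B = - \frac{2}{3} + 73 = \frac{217}{3} \approx 72.333$)
$m{\left(O \right)} = -18 + 2 O$ ($m{\left(O \right)} = - 2 \left(\left(4 - -5\right) - O\right) = - 2 \left(\left(4 + 5\right) - O\right) = - 2 \left(9 - O\right) = -18 + 2 O$)
$M = \frac{376}{3}$ ($M = \frac{217}{3} - -53 = \frac{217}{3} + 53 = \frac{376}{3} \approx 125.33$)
$\left(M + \left(1 m{\left(4 \right)} + 4\right)\right)^{2} = \left(\frac{376}{3} + \left(1 \left(-18 + 2 \cdot 4\right) + 4\right)\right)^{2} = \left(\frac{376}{3} + \left(1 \left(-18 + 8\right) + 4\right)\right)^{2} = \left(\frac{376}{3} + \left(1 \left(-10\right) + 4\right)\right)^{2} = \left(\frac{376}{3} + \left(-10 + 4\right)\right)^{2} = \left(\frac{376}{3} - 6\right)^{2} = \left(\frac{358}{3}\right)^{2} = \frac{128164}{9}$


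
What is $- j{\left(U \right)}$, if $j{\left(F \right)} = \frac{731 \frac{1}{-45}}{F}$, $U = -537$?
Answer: $- \frac{731}{24165} \approx -0.03025$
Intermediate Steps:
$j{\left(F \right)} = - \frac{731}{45 F}$ ($j{\left(F \right)} = \frac{731 \left(- \frac{1}{45}\right)}{F} = - \frac{731}{45 F}$)
$- j{\left(U \right)} = - \frac{-731}{45 \left(-537\right)} = - \frac{\left(-731\right) \left(-1\right)}{45 \cdot 537} = \left(-1\right) \frac{731}{24165} = - \frac{731}{24165}$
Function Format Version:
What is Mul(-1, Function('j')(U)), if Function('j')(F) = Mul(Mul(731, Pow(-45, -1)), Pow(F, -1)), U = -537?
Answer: Rational(-731, 24165) ≈ -0.030250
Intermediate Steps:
Function('j')(F) = Mul(Rational(-731, 45), Pow(F, -1)) (Function('j')(F) = Mul(Mul(731, Rational(-1, 45)), Pow(F, -1)) = Mul(Rational(-731, 45), Pow(F, -1)))
Mul(-1, Function('j')(U)) = Mul(-1, Mul(Rational(-731, 45), Pow(-537, -1))) = Mul(-1, Mul(Rational(-731, 45), Rational(-1, 537))) = Mul(-1, Rational(731, 24165)) = Rational(-731, 24165)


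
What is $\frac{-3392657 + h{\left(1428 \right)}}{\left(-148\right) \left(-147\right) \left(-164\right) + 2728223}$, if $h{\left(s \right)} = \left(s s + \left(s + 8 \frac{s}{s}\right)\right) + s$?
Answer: $\frac{103893}{64597} \approx 1.6083$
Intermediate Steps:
$h{\left(s \right)} = 8 + s^{2} + 2 s$ ($h{\left(s \right)} = \left(s^{2} + \left(s + 8 \cdot 1\right)\right) + s = \left(s^{2} + \left(s + 8\right)\right) + s = \left(s^{2} + \left(8 + s\right)\right) + s = \left(8 + s + s^{2}\right) + s = 8 + s^{2} + 2 s$)
$\frac{-3392657 + h{\left(1428 \right)}}{\left(-148\right) \left(-147\right) \left(-164\right) + 2728223} = \frac{-3392657 + \left(8 + 1428^{2} + 2 \cdot 1428\right)}{\left(-148\right) \left(-147\right) \left(-164\right) + 2728223} = \frac{-3392657 + \left(8 + 2039184 + 2856\right)}{21756 \left(-164\right) + 2728223} = \frac{-3392657 + 2042048}{-3567984 + 2728223} = - \frac{1350609}{-839761} = \left(-1350609\right) \left(- \frac{1}{839761}\right) = \frac{103893}{64597}$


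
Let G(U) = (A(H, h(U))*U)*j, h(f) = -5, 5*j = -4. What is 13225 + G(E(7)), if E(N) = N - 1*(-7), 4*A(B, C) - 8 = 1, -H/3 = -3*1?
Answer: 65999/5 ≈ 13200.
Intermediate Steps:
j = -⅘ (j = (⅕)*(-4) = -⅘ ≈ -0.80000)
H = 9 (H = -(-9) = -3*(-3) = 9)
A(B, C) = 9/4 (A(B, C) = 2 + (¼)*1 = 2 + ¼ = 9/4)
E(N) = 7 + N (E(N) = N + 7 = 7 + N)
G(U) = -9*U/5 (G(U) = (9*U/4)*(-⅘) = -9*U/5)
13225 + G(E(7)) = 13225 - 9*(7 + 7)/5 = 13225 - 9/5*14 = 13225 - 126/5 = 65999/5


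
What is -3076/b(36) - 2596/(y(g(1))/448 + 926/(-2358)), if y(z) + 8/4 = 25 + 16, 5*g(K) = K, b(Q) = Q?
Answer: 12216528221/1452987 ≈ 8407.9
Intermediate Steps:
g(K) = K/5
y(z) = 39 (y(z) = -2 + (25 + 16) = -2 + 41 = 39)
-3076/b(36) - 2596/(y(g(1))/448 + 926/(-2358)) = -3076/36 - 2596/(39/448 + 926/(-2358)) = -3076*1/36 - 2596/(39*(1/448) + 926*(-1/2358)) = -769/9 - 2596/(39/448 - 463/1179) = -769/9 - 2596/(-161443/528192) = -769/9 - 2596*(-528192/161443) = -769/9 + 1371186432/161443 = 12216528221/1452987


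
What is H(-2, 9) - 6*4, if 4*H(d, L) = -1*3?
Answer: -99/4 ≈ -24.750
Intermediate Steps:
H(d, L) = -3/4 (H(d, L) = (-1*3)/4 = (1/4)*(-3) = -3/4)
H(-2, 9) - 6*4 = -3/4 - 6*4 = -3/4 - 24 = -99/4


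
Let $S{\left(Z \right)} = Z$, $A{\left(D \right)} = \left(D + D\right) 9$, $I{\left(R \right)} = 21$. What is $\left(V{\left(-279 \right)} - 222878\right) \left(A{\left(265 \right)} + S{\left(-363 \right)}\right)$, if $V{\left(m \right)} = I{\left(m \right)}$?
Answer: $-982130799$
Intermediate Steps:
$A{\left(D \right)} = 18 D$ ($A{\left(D \right)} = 2 D 9 = 18 D$)
$V{\left(m \right)} = 21$
$\left(V{\left(-279 \right)} - 222878\right) \left(A{\left(265 \right)} + S{\left(-363 \right)}\right) = \left(21 - 222878\right) \left(18 \cdot 265 - 363\right) = - 222857 \left(4770 - 363\right) = \left(-222857\right) 4407 = -982130799$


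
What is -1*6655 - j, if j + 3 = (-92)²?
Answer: -15116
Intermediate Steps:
j = 8461 (j = -3 + (-92)² = -3 + 8464 = 8461)
-1*6655 - j = -1*6655 - 1*8461 = -6655 - 8461 = -15116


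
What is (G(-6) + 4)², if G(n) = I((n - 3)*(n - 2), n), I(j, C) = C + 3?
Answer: 1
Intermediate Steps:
I(j, C) = 3 + C
G(n) = 3 + n
(G(-6) + 4)² = ((3 - 6) + 4)² = (-3 + 4)² = 1² = 1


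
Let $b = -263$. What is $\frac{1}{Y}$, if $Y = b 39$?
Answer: $- \frac{1}{10257} \approx -9.7494 \cdot 10^{-5}$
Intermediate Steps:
$Y = -10257$ ($Y = \left(-263\right) 39 = -10257$)
$\frac{1}{Y} = \frac{1}{-10257} = - \frac{1}{10257}$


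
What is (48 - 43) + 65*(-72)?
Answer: -4675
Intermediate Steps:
(48 - 43) + 65*(-72) = 5 - 4680 = -4675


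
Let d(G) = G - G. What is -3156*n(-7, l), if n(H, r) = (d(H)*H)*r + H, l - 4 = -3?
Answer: 22092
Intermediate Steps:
l = 1 (l = 4 - 3 = 1)
d(G) = 0
n(H, r) = H (n(H, r) = (0*H)*r + H = 0*r + H = 0 + H = H)
-3156*n(-7, l) = -3156*(-7) = 22092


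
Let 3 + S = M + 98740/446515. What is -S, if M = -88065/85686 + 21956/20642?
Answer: 72210098073379/26325488663806 ≈ 2.7430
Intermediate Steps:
M = 10580681/294788402 (M = -88065*1/85686 + 21956*(1/20642) = -29355/28562 + 10978/10321 = 10580681/294788402 ≈ 0.035892)
S = -72210098073379/26325488663806 (S = -3 + (10580681/294788402 + 98740/446515) = -3 + (10580681/294788402 + 98740*(1/446515)) = -3 + (10580681/294788402 + 19748/89303) = -3 + 6766367918039/26325488663806 = -72210098073379/26325488663806 ≈ -2.7430)
-S = -1*(-72210098073379/26325488663806) = 72210098073379/26325488663806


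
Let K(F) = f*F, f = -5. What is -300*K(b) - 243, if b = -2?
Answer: -3243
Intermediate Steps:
K(F) = -5*F
-300*K(b) - 243 = -(-1500)*(-2) - 243 = -300*10 - 243 = -3000 - 243 = -3243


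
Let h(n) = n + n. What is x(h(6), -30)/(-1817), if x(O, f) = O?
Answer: -12/1817 ≈ -0.0066043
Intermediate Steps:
h(n) = 2*n
x(h(6), -30)/(-1817) = (2*6)/(-1817) = 12*(-1/1817) = -12/1817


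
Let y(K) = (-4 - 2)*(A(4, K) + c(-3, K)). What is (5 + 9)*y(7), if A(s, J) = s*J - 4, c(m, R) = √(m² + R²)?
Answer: -2016 - 84*√58 ≈ -2655.7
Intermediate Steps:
c(m, R) = √(R² + m²)
A(s, J) = -4 + J*s (A(s, J) = J*s - 4 = -4 + J*s)
y(K) = 24 - 24*K - 6*√(9 + K²) (y(K) = (-4 - 2)*((-4 + K*4) + √(K² + (-3)²)) = -6*((-4 + 4*K) + √(K² + 9)) = -6*((-4 + 4*K) + √(9 + K²)) = -6*(-4 + √(9 + K²) + 4*K) = 24 - 24*K - 6*√(9 + K²))
(5 + 9)*y(7) = (5 + 9)*(24 - 24*7 - 6*√(9 + 7²)) = 14*(24 - 168 - 6*√(9 + 49)) = 14*(24 - 168 - 6*√58) = 14*(-144 - 6*√58) = -2016 - 84*√58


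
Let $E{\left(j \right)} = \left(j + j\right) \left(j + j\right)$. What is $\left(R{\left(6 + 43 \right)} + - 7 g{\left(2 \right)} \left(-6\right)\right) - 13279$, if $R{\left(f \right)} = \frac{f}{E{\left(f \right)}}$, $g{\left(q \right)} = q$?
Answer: $- \frac{2586219}{196} \approx -13195.0$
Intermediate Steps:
$E{\left(j \right)} = 4 j^{2}$ ($E{\left(j \right)} = 2 j 2 j = 4 j^{2}$)
$R{\left(f \right)} = \frac{1}{4 f}$ ($R{\left(f \right)} = \frac{f}{4 f^{2}} = f \frac{1}{4 f^{2}} = \frac{1}{4 f}$)
$\left(R{\left(6 + 43 \right)} + - 7 g{\left(2 \right)} \left(-6\right)\right) - 13279 = \left(\frac{1}{4 \left(6 + 43\right)} + \left(-7\right) 2 \left(-6\right)\right) - 13279 = \left(\frac{1}{4 \cdot 49} - -84\right) - 13279 = \left(\frac{1}{4} \cdot \frac{1}{49} + 84\right) - 13279 = \left(\frac{1}{196} + 84\right) - 13279 = \frac{16465}{196} - 13279 = - \frac{2586219}{196}$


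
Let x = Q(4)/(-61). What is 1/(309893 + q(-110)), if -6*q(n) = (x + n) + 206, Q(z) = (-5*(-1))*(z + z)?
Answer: 183/56707511 ≈ 3.2271e-6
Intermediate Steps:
Q(z) = 10*z (Q(z) = 5*(2*z) = 10*z)
x = -40/61 (x = (10*4)/(-61) = 40*(-1/61) = -40/61 ≈ -0.65574)
q(n) = -6263/183 - n/6 (q(n) = -((-40/61 + n) + 206)/6 = -(12526/61 + n)/6 = -6263/183 - n/6)
1/(309893 + q(-110)) = 1/(309893 + (-6263/183 - ⅙*(-110))) = 1/(309893 + (-6263/183 + 55/3)) = 1/(309893 - 2908/183) = 1/(56707511/183) = 183/56707511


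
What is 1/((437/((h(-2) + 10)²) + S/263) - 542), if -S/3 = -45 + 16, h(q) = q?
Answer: -16832/9002445 ≈ -0.0018697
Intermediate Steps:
S = 87 (S = -3*(-45 + 16) = -3*(-29) = 87)
1/((437/((h(-2) + 10)²) + S/263) - 542) = 1/((437/((-2 + 10)²) + 87/263) - 542) = 1/((437/(8²) + 87*(1/263)) - 542) = 1/((437/64 + 87/263) - 542) = 1/(120499/16832 - 542) = 1/(-9002445/16832) = -16832/9002445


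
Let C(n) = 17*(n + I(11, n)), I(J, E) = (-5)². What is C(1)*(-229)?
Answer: -101218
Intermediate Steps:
I(J, E) = 25
C(n) = 425 + 17*n (C(n) = 17*(n + 25) = 17*(25 + n) = 425 + 17*n)
C(1)*(-229) = (425 + 17*1)*(-229) = (425 + 17)*(-229) = 442*(-229) = -101218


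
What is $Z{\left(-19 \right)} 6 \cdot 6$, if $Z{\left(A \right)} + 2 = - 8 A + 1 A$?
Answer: $4716$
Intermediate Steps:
$Z{\left(A \right)} = -2 - 7 A$ ($Z{\left(A \right)} = -2 + \left(- 8 A + 1 A\right) = -2 + \left(- 8 A + A\right) = -2 - 7 A$)
$Z{\left(-19 \right)} 6 \cdot 6 = \left(-2 - -133\right) 6 \cdot 6 = \left(-2 + 133\right) 36 = 131 \cdot 36 = 4716$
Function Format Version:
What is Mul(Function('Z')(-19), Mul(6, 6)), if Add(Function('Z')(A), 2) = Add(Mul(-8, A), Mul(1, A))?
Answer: 4716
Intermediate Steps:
Function('Z')(A) = Add(-2, Mul(-7, A)) (Function('Z')(A) = Add(-2, Add(Mul(-8, A), Mul(1, A))) = Add(-2, Add(Mul(-8, A), A)) = Add(-2, Mul(-7, A)))
Mul(Function('Z')(-19), Mul(6, 6)) = Mul(Add(-2, Mul(-7, -19)), Mul(6, 6)) = Mul(Add(-2, 133), 36) = Mul(131, 36) = 4716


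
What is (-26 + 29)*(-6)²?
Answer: 108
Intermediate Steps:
(-26 + 29)*(-6)² = 3*36 = 108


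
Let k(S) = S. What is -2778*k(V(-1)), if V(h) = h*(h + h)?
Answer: -5556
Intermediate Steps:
V(h) = 2*h² (V(h) = h*(2*h) = 2*h²)
-2778*k(V(-1)) = -5556*(-1)² = -5556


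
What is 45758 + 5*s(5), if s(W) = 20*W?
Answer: 46258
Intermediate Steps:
45758 + 5*s(5) = 45758 + 5*(20*5) = 45758 + 5*100 = 45758 + 500 = 46258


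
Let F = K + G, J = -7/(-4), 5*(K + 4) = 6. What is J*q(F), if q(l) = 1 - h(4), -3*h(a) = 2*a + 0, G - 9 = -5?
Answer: 77/12 ≈ 6.4167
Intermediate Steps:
K = -14/5 (K = -4 + (⅕)*6 = -4 + 6/5 = -14/5 ≈ -2.8000)
J = 7/4 (J = -7*(-¼) = 7/4 ≈ 1.7500)
G = 4 (G = 9 - 5 = 4)
h(a) = -2*a/3 (h(a) = -(2*a + 0)/3 = -2*a/3)
F = 6/5 (F = -14/5 + 4 = 6/5 ≈ 1.2000)
q(l) = 11/3 (q(l) = 1 - (-2)*4/3 = 1 - 1*(-8/3) = 1 + 8/3 = 11/3)
J*q(F) = (7/4)*(11/3) = 77/12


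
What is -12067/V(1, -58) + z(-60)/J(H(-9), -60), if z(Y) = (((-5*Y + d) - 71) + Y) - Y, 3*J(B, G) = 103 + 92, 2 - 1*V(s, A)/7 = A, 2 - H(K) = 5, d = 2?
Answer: -137467/5460 ≈ -25.177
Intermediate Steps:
H(K) = -3 (H(K) = 2 - 1*5 = 2 - 5 = -3)
V(s, A) = 14 - 7*A
J(B, G) = 65 (J(B, G) = (103 + 92)/3 = (⅓)*195 = 65)
z(Y) = -69 - 5*Y (z(Y) = (((-5*Y + 2) - 71) + Y) - Y = (((2 - 5*Y) - 71) + Y) - Y = ((-69 - 5*Y) + Y) - Y = (-69 - 4*Y) - Y = -69 - 5*Y)
-12067/V(1, -58) + z(-60)/J(H(-9), -60) = -12067/(14 - 7*(-58)) + (-69 - 5*(-60))/65 = -12067/(14 + 406) + (-69 + 300)*(1/65) = -12067/420 + 231*(1/65) = -12067*1/420 + 231/65 = -12067/420 + 231/65 = -137467/5460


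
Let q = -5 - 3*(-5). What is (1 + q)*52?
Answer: 572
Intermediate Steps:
q = 10 (q = -5 + 15 = 10)
(1 + q)*52 = (1 + 10)*52 = 11*52 = 572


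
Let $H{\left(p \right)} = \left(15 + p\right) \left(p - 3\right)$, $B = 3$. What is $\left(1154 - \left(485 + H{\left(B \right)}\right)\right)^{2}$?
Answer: $447561$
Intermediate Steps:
$H{\left(p \right)} = \left(-3 + p\right) \left(15 + p\right)$ ($H{\left(p \right)} = \left(15 + p\right) \left(-3 + p\right) = \left(-3 + p\right) \left(15 + p\right)$)
$\left(1154 - \left(485 + H{\left(B \right)}\right)\right)^{2} = \left(1154 - \left(449 + 36\right)\right)^{2} = \left(1154 - 485\right)^{2} = 669^{2} = 447561$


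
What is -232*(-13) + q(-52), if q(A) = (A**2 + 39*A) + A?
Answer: 3640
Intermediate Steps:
q(A) = A**2 + 40*A
-232*(-13) + q(-52) = -232*(-13) - 52*(40 - 52) = -29*(-104) - 52*(-12) = 3016 + 624 = 3640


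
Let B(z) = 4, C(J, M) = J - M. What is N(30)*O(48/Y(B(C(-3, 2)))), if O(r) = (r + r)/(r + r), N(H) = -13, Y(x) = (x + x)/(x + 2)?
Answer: -13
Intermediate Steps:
Y(x) = 2*x/(2 + x) (Y(x) = (2*x)/(2 + x) = 2*x/(2 + x))
O(r) = 1 (O(r) = (2*r)/((2*r)) = (2*r)*(1/(2*r)) = 1)
N(30)*O(48/Y(B(C(-3, 2)))) = -13*1 = -13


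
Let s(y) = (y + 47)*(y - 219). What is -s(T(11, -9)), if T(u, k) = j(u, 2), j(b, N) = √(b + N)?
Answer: 10280 + 172*√13 ≈ 10900.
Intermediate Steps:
j(b, N) = √(N + b)
T(u, k) = √(2 + u)
s(y) = (-219 + y)*(47 + y) (s(y) = (47 + y)*(-219 + y) = (-219 + y)*(47 + y))
-s(T(11, -9)) = -(-10293 + (√(2 + 11))² - 172*√(2 + 11)) = -(-10293 + (√13)² - 172*√13) = -(-10293 + 13 - 172*√13) = -(-10280 - 172*√13) = 10280 + 172*√13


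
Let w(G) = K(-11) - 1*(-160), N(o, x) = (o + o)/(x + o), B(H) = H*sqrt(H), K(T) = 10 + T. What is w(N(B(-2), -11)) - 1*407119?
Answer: -406960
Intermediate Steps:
B(H) = H**(3/2)
N(o, x) = 2*o/(o + x) (N(o, x) = (2*o)/(o + x) = 2*o/(o + x))
w(G) = 159 (w(G) = (10 - 11) - 1*(-160) = -1 + 160 = 159)
w(N(B(-2), -11)) - 1*407119 = 159 - 1*407119 = 159 - 407119 = -406960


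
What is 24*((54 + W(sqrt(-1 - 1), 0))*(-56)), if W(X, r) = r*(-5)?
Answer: -72576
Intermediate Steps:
W(X, r) = -5*r
24*((54 + W(sqrt(-1 - 1), 0))*(-56)) = 24*((54 - 5*0)*(-56)) = 24*((54 + 0)*(-56)) = 24*(54*(-56)) = 24*(-3024) = -72576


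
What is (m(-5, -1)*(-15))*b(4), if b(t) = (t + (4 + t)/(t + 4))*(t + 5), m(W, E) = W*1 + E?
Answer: 4050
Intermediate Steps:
m(W, E) = E + W (m(W, E) = W + E = E + W)
b(t) = (1 + t)*(5 + t) (b(t) = (t + (4 + t)/(4 + t))*(5 + t) = (t + 1)*(5 + t) = (1 + t)*(5 + t))
(m(-5, -1)*(-15))*b(4) = ((-1 - 5)*(-15))*(5 + 4² + 6*4) = (-6*(-15))*(5 + 16 + 24) = 90*45 = 4050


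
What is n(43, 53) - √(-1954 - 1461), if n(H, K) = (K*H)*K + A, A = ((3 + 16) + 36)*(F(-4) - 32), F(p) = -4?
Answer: 118807 - I*√3415 ≈ 1.1881e+5 - 58.438*I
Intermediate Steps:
A = -1980 (A = ((3 + 16) + 36)*(-4 - 32) = (19 + 36)*(-36) = 55*(-36) = -1980)
n(H, K) = -1980 + H*K² (n(H, K) = (K*H)*K - 1980 = (H*K)*K - 1980 = H*K² - 1980 = -1980 + H*K²)
n(43, 53) - √(-1954 - 1461) = (-1980 + 43*53²) - √(-1954 - 1461) = (-1980 + 43*2809) - √(-3415) = (-1980 + 120787) - I*√3415 = 118807 - I*√3415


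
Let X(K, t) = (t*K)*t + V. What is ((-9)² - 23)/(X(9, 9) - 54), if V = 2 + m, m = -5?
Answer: 29/336 ≈ 0.086310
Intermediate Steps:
V = -3 (V = 2 - 5 = -3)
X(K, t) = -3 + K*t² (X(K, t) = (t*K)*t - 3 = (K*t)*t - 3 = K*t² - 3 = -3 + K*t²)
((-9)² - 23)/(X(9, 9) - 54) = ((-9)² - 23)/((-3 + 9*9²) - 54) = (81 - 23)/((-3 + 9*81) - 54) = 58/((-3 + 729) - 54) = 58/(726 - 54) = 58/672 = 58*(1/672) = 29/336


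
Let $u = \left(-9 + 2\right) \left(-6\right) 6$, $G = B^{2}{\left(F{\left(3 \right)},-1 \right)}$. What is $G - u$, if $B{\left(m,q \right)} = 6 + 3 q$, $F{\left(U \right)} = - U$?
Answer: $-243$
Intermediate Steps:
$G = 9$ ($G = \left(6 + 3 \left(-1\right)\right)^{2} = \left(6 - 3\right)^{2} = 3^{2} = 9$)
$u = 252$ ($u = \left(-7\right) \left(-6\right) 6 = 42 \cdot 6 = 252$)
$G - u = 9 - 252 = -243$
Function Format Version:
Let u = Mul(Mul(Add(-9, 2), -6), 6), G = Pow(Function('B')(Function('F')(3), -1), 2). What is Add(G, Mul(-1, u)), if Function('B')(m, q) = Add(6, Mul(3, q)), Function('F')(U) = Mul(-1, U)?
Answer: -243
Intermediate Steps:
G = 9 (G = Pow(Add(6, Mul(3, -1)), 2) = Pow(Add(6, -3), 2) = Pow(3, 2) = 9)
u = 252 (u = Mul(Mul(-7, -6), 6) = Mul(42, 6) = 252)
Add(G, Mul(-1, u)) = Add(9, Mul(-1, 252)) = Add(9, -252) = -243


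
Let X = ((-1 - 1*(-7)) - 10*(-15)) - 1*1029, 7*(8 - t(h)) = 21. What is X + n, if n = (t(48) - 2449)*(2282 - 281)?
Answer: -4891317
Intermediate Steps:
t(h) = 5 (t(h) = 8 - ⅐*21 = 8 - 3 = 5)
n = -4890444 (n = (5 - 2449)*(2282 - 281) = -2444*2001 = -4890444)
X = -873 (X = ((-1 + 7) + 150) - 1029 = (6 + 150) - 1029 = 156 - 1029 = -873)
X + n = -873 - 4890444 = -4891317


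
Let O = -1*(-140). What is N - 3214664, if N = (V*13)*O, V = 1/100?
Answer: -16073229/5 ≈ -3.2146e+6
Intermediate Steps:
V = 1/100 ≈ 0.010000
O = 140
N = 91/5 (N = ((1/100)*13)*140 = (13/100)*140 = 91/5 ≈ 18.200)
N - 3214664 = 91/5 - 3214664 = -16073229/5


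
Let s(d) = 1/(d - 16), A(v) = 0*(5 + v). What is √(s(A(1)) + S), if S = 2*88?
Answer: √2815/4 ≈ 13.264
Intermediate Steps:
A(v) = 0
s(d) = 1/(-16 + d)
S = 176
√(s(A(1)) + S) = √(1/(-16 + 0) + 176) = √(1/(-16) + 176) = √(-1/16 + 176) = √(2815/16) = √2815/4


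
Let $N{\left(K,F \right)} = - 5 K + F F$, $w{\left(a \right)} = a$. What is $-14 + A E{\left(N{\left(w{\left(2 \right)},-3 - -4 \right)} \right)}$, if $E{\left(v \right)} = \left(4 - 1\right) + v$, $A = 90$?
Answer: $-554$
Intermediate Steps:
$N{\left(K,F \right)} = F^{2} - 5 K$ ($N{\left(K,F \right)} = - 5 K + F^{2} = F^{2} - 5 K$)
$E{\left(v \right)} = 3 + v$
$-14 + A E{\left(N{\left(w{\left(2 \right)},-3 - -4 \right)} \right)} = -14 + 90 \left(3 + \left(\left(-3 - -4\right)^{2} - 10\right)\right) = -14 + 90 \left(3 - \left(10 - \left(-3 + 4\right)^{2}\right)\right) = -14 + 90 \left(3 - \left(10 - 1^{2}\right)\right) = -14 + 90 \left(3 + \left(1 - 10\right)\right) = -14 + 90 \left(3 - 9\right) = -14 + 90 \left(-6\right) = -14 - 540 = -554$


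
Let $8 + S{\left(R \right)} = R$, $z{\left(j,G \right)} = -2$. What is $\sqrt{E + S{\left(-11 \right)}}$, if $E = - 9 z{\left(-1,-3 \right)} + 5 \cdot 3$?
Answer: $\sqrt{14} \approx 3.7417$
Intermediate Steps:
$S{\left(R \right)} = -8 + R$
$E = 33$ ($E = \left(-9\right) \left(-2\right) + 5 \cdot 3 = 18 + 15 = 33$)
$\sqrt{E + S{\left(-11 \right)}} = \sqrt{33 - 19} = \sqrt{14}$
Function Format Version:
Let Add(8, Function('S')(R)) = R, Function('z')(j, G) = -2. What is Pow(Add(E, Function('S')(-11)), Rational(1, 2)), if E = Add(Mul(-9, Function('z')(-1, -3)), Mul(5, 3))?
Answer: Pow(14, Rational(1, 2)) ≈ 3.7417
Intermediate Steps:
Function('S')(R) = Add(-8, R)
E = 33 (E = Add(Mul(-9, -2), Mul(5, 3)) = Add(18, 15) = 33)
Pow(Add(E, Function('S')(-11)), Rational(1, 2)) = Pow(Add(33, Add(-8, -11)), Rational(1, 2)) = Pow(Add(33, -19), Rational(1, 2)) = Pow(14, Rational(1, 2))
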